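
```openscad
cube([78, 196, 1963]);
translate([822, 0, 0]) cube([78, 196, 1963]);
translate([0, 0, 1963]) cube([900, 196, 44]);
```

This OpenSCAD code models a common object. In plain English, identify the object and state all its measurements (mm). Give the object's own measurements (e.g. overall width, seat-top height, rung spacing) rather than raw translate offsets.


A door frame. The clear opening is 744 mm wide and 1963 mm high. Two 78 mm wide jambs, 196 mm deep, stand either side of the opening from the floor to the top of the opening. A 44 mm thick head sits across the top of both jambs, spanning the full outside width of the frame.


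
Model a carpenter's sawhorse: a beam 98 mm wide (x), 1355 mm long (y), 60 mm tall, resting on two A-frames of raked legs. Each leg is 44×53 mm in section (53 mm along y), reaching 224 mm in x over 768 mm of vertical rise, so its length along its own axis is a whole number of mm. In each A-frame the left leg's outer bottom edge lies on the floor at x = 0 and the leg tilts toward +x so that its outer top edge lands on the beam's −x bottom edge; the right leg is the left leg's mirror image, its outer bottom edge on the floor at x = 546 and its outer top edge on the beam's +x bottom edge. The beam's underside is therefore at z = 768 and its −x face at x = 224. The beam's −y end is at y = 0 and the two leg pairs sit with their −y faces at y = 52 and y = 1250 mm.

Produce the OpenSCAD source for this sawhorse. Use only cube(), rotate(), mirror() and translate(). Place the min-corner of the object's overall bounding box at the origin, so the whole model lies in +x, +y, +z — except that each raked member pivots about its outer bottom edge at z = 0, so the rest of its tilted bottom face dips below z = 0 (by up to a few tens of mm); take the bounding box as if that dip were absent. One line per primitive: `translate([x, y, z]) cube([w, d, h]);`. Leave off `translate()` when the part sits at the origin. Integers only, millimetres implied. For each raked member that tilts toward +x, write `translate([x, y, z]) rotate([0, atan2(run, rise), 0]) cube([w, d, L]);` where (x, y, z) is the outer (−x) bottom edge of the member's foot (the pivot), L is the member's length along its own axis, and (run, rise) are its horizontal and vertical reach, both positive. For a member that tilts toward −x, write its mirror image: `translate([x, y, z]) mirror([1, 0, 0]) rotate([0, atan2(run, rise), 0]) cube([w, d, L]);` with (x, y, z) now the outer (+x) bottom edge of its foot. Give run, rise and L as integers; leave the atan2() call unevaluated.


translate([224, 0, 768]) cube([98, 1355, 60]);
translate([0, 52, 0]) rotate([0, atan2(224, 768), 0]) cube([44, 53, 800]);
translate([546, 52, 0]) mirror([1, 0, 0]) rotate([0, atan2(224, 768), 0]) cube([44, 53, 800]);
translate([0, 1250, 0]) rotate([0, atan2(224, 768), 0]) cube([44, 53, 800]);
translate([546, 1250, 0]) mirror([1, 0, 0]) rotate([0, atan2(224, 768), 0]) cube([44, 53, 800]);


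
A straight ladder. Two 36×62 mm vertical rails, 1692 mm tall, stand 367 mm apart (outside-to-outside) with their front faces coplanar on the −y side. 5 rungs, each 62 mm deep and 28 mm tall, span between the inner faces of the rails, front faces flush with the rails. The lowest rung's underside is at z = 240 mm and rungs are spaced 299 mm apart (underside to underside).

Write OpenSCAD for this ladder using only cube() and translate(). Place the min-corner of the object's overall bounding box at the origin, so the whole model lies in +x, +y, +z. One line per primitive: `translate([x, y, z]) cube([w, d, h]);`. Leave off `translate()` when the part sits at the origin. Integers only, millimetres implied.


cube([36, 62, 1692]);
translate([331, 0, 0]) cube([36, 62, 1692]);
translate([36, 0, 240]) cube([295, 62, 28]);
translate([36, 0, 539]) cube([295, 62, 28]);
translate([36, 0, 838]) cube([295, 62, 28]);
translate([36, 0, 1137]) cube([295, 62, 28]);
translate([36, 0, 1436]) cube([295, 62, 28]);


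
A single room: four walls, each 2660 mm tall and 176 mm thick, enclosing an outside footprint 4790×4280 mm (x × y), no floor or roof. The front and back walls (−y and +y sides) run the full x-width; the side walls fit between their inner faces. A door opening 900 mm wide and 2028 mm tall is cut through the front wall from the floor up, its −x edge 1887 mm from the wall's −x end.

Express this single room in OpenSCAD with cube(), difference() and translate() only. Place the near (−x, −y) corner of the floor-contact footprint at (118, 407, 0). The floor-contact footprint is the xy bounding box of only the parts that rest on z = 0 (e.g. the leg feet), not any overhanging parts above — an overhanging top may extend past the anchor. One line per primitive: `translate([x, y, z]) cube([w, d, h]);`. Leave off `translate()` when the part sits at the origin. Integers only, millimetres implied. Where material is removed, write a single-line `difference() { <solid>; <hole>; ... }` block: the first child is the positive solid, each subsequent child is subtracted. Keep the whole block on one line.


difference() { translate([118, 407, 0]) cube([4790, 176, 2660]); translate([2005, 407, 0]) cube([900, 176, 2028]); }
translate([118, 4511, 0]) cube([4790, 176, 2660]);
translate([118, 583, 0]) cube([176, 3928, 2660]);
translate([4732, 583, 0]) cube([176, 3928, 2660]);


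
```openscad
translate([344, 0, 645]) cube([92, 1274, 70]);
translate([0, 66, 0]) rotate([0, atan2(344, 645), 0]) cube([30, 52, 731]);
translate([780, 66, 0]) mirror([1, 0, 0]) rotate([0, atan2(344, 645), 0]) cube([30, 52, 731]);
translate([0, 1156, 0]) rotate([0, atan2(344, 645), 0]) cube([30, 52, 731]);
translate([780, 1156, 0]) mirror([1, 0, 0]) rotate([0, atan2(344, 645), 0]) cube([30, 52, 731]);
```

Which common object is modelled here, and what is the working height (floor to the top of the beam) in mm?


A sawhorse. The overall height is 715 mm.

A beam across two mirrored pairs of raked legs — a sawhorse. The beam's underside is at z = 645 (matching the legs' vertical rise in atan2(344, 645)) and the beam is 70 mm tall, so its top is at 645 + 70 = 715 mm. The raked legs top out at the beam's underside, so that is the highest point.


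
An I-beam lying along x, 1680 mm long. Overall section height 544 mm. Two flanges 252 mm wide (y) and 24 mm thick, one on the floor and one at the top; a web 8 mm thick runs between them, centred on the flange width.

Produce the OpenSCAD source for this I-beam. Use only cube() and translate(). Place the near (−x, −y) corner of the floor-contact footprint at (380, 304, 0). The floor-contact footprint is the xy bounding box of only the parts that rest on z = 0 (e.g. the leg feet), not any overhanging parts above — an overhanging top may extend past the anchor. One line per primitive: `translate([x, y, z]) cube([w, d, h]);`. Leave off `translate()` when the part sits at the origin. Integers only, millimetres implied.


translate([380, 304, 0]) cube([1680, 252, 24]);
translate([380, 426, 24]) cube([1680, 8, 496]);
translate([380, 304, 520]) cube([1680, 252, 24]);


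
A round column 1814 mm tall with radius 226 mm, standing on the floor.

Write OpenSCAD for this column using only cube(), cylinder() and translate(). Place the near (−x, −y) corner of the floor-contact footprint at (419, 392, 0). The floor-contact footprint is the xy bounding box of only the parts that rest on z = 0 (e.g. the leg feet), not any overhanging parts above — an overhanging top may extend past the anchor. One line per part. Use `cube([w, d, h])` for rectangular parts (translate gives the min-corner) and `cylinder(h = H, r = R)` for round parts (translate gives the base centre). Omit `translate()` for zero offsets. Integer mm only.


translate([645, 618, 0]) cylinder(h = 1814, r = 226);


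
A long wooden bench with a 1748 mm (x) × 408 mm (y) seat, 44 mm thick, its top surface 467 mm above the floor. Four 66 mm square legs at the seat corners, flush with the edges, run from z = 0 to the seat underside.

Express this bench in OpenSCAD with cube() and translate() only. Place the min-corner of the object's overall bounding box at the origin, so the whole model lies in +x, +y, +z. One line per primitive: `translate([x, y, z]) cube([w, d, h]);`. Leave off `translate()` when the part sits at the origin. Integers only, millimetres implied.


// leg_h = 467 − 44 = 423
translate([0, 0, 423]) cube([1748, 408, 44]);
cube([66, 66, 423]);
translate([0, 342, 0]) cube([66, 66, 423]);
translate([1682, 0, 0]) cube([66, 66, 423]);
translate([1682, 342, 0]) cube([66, 66, 423]);


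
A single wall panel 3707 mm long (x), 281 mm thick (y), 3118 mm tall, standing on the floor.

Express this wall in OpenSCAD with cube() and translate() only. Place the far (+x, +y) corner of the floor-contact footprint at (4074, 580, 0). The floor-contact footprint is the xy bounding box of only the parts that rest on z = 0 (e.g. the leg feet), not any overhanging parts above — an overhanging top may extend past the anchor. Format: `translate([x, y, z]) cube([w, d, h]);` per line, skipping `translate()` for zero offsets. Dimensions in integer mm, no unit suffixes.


translate([367, 299, 0]) cube([3707, 281, 3118]);


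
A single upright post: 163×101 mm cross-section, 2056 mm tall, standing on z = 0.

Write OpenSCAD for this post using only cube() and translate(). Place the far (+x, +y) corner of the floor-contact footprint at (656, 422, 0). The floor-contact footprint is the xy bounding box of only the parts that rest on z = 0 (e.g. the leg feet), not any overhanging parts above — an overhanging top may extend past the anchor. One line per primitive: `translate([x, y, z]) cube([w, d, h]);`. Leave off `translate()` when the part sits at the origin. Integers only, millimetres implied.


translate([493, 321, 0]) cube([163, 101, 2056]);


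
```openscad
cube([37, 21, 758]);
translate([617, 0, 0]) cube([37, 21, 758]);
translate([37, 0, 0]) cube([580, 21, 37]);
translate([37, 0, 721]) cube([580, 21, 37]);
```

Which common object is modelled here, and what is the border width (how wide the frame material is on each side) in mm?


A picture frame. The border width is 37 mm.

Four thin pieces enclosing a rectangular opening — a picture frame. The two full-height stiles are 758 mm tall; the top rail sits at z = 721 and is 37 mm tall, so the border above the opening is 758 − 721 = 37 mm, matching the stile x-width.


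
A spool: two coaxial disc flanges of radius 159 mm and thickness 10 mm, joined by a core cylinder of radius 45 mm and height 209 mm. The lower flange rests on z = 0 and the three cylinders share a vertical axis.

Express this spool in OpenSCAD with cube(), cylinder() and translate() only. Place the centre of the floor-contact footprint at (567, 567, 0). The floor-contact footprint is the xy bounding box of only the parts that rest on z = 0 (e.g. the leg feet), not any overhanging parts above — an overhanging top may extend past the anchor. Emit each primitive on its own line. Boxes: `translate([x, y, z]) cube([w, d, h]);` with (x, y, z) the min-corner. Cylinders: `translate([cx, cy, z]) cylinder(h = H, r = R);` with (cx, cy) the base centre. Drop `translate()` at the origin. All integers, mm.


translate([567, 567, 0]) cylinder(h = 10, r = 159);
translate([567, 567, 10]) cylinder(h = 209, r = 45);
translate([567, 567, 219]) cylinder(h = 10, r = 159);


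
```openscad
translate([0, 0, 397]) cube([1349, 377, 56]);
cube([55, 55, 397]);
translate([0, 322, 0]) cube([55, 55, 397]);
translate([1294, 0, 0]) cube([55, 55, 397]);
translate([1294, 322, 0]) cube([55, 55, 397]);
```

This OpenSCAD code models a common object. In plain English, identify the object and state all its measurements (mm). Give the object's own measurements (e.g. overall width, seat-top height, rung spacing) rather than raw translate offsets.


A long wooden bench with a 1349 mm (x) × 377 mm (y) seat, 56 mm thick, its top surface 453 mm above the floor. Four 55 mm square legs at the seat corners, flush with the edges, run from z = 0 to the seat underside.


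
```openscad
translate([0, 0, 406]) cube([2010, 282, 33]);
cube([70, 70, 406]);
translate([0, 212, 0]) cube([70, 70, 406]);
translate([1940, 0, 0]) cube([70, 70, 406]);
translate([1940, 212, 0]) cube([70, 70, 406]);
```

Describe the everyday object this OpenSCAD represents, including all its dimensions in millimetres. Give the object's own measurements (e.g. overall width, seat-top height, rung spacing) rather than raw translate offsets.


A bench: a 2010×282 mm seat slab, 33 mm thick, top at z = 439 mm, on four 70×70 mm square legs flush with the seat corners and standing on z = 0.


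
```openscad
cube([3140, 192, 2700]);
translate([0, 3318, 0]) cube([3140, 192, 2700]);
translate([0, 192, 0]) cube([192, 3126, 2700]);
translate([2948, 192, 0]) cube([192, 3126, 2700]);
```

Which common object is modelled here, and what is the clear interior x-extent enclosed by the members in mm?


A house (or room) frame. The interior width is 2756 mm.

Four 2700 mm walls enclosing a rectangle with no floor or roof — a room or house frame. Outside width is 3140 mm and wall thickness is 192 mm, so the interior width is 3140 − 2 × 192 = 2756 mm.


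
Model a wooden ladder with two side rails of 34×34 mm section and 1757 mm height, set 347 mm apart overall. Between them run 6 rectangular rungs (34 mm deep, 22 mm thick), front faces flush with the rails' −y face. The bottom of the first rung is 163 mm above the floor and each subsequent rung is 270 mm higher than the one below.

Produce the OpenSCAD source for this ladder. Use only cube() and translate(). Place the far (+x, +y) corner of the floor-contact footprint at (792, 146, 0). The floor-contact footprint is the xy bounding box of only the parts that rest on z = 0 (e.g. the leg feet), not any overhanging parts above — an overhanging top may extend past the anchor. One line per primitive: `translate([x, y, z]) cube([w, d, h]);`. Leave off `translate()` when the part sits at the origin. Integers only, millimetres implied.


translate([445, 112, 0]) cube([34, 34, 1757]);
translate([758, 112, 0]) cube([34, 34, 1757]);
translate([479, 112, 163]) cube([279, 34, 22]);
translate([479, 112, 433]) cube([279, 34, 22]);
translate([479, 112, 703]) cube([279, 34, 22]);
translate([479, 112, 973]) cube([279, 34, 22]);
translate([479, 112, 1243]) cube([279, 34, 22]);
translate([479, 112, 1513]) cube([279, 34, 22]);


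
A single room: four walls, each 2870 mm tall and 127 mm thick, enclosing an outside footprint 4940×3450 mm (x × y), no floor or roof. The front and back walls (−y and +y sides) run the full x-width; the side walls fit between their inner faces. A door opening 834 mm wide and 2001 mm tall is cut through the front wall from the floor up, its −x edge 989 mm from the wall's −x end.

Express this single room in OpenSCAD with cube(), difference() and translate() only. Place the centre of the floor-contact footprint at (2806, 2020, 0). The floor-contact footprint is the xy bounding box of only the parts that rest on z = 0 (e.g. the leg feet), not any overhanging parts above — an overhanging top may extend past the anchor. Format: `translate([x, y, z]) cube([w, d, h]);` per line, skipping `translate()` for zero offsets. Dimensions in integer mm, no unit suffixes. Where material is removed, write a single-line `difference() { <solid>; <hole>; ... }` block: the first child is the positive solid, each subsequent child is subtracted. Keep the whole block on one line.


difference() { translate([336, 295, 0]) cube([4940, 127, 2870]); translate([1325, 295, 0]) cube([834, 127, 2001]); }
translate([336, 3618, 0]) cube([4940, 127, 2870]);
translate([336, 422, 0]) cube([127, 3196, 2870]);
translate([5149, 422, 0]) cube([127, 3196, 2870]);


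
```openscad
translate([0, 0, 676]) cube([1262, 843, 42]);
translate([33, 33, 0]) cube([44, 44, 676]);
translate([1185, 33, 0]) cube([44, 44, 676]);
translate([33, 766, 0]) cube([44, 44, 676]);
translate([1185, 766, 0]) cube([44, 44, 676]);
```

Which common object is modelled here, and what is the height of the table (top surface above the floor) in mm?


A table. The table height is 718 mm.

A 1262×843×42 slab sits at z = 676 on four 44 mm square posts — a table. The top surface is at 676 + 42 = 718 mm.


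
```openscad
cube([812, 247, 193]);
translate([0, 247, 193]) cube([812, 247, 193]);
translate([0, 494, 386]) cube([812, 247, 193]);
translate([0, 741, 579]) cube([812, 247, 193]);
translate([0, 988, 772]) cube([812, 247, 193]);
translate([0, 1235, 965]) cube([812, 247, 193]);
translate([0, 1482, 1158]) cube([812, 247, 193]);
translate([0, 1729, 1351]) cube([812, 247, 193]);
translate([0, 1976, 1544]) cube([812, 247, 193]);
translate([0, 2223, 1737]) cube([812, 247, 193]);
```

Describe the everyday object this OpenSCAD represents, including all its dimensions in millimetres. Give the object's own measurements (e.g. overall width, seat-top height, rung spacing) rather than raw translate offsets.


A straight staircase of 10 solid steps. Each step is 812 mm wide (x), 247 mm deep (y, the going) and 193 mm tall (the rise). The first step rests on the floor; each subsequent step sits one going further in +y and one rise higher in +z, directly behind and above the previous step with no overlap.


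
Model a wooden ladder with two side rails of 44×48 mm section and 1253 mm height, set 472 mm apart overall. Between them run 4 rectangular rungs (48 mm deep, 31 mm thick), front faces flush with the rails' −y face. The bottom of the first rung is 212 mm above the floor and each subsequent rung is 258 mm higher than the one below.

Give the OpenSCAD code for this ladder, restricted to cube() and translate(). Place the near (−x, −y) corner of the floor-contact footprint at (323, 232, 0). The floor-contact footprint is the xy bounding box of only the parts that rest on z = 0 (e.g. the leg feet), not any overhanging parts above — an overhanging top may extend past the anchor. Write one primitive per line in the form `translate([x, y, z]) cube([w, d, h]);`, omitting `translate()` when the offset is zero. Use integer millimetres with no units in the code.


// rung span = 472 - 2*44 = 384
// rung[k] z = 212 + k*258
translate([323, 232, 0]) cube([44, 48, 1253]);
translate([751, 232, 0]) cube([44, 48, 1253]);
translate([367, 232, 212]) cube([384, 48, 31]);
translate([367, 232, 470]) cube([384, 48, 31]);
translate([367, 232, 728]) cube([384, 48, 31]);
translate([367, 232, 986]) cube([384, 48, 31]);


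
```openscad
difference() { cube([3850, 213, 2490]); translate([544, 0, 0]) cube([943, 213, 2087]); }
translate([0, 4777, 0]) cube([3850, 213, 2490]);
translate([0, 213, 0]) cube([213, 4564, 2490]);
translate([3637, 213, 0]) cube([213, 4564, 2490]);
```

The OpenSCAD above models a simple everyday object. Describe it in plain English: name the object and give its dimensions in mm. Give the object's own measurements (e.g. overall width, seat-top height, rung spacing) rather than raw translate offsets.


A single room: four walls, each 2490 mm tall and 213 mm thick, enclosing an outside footprint 3850×4990 mm (x × y), no floor or roof. The front and back walls (−y and +y sides) run the full x-width; the side walls fit between their inner faces. A door opening 943 mm wide and 2087 mm tall is cut through the front wall from the floor up, its −x edge 544 mm from the wall's −x end.


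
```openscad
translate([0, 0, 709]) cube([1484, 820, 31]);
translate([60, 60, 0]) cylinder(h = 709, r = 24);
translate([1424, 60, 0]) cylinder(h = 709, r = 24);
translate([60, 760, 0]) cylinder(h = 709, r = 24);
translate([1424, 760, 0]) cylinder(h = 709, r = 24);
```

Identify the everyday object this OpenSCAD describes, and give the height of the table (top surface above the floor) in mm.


A table. The table height is 740 mm.

A 1484×820×31 slab sits at z = 709 on four Ø48 mm round legs — a table. The top surface is at 709 + 31 = 740 mm.


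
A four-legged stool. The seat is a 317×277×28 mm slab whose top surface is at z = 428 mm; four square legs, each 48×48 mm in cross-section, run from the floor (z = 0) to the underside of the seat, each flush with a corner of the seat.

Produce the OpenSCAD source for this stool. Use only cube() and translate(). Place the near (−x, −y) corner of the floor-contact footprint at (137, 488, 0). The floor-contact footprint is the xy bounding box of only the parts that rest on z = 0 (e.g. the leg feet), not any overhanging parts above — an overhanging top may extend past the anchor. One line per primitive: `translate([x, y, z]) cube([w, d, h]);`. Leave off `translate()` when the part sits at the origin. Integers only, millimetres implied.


// leg_h = 428 - 28 = 400
translate([137, 488, 400]) cube([317, 277, 28]);
translate([137, 488, 0]) cube([48, 48, 400]);
translate([406, 488, 0]) cube([48, 48, 400]);
translate([137, 717, 0]) cube([48, 48, 400]);
translate([406, 717, 0]) cube([48, 48, 400]);


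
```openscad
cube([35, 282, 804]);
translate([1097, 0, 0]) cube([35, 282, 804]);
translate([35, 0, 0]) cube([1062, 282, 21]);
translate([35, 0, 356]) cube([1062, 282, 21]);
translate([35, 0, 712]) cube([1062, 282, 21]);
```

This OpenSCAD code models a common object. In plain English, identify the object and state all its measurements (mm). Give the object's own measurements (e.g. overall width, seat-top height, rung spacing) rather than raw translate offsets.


An open bookshelf. Two side panels, each 35 mm thick, 282 mm deep and 804 mm tall, stand 1132 mm apart (outside-to-outside). Between them sit 3 shelves, each 21 mm thick and 282 mm deep, spanning the full gap between the sides. The bottom shelf rests on the floor (its underside at z = 0) and the clear gap between one shelf's top and the next shelf's underside is 335 mm.


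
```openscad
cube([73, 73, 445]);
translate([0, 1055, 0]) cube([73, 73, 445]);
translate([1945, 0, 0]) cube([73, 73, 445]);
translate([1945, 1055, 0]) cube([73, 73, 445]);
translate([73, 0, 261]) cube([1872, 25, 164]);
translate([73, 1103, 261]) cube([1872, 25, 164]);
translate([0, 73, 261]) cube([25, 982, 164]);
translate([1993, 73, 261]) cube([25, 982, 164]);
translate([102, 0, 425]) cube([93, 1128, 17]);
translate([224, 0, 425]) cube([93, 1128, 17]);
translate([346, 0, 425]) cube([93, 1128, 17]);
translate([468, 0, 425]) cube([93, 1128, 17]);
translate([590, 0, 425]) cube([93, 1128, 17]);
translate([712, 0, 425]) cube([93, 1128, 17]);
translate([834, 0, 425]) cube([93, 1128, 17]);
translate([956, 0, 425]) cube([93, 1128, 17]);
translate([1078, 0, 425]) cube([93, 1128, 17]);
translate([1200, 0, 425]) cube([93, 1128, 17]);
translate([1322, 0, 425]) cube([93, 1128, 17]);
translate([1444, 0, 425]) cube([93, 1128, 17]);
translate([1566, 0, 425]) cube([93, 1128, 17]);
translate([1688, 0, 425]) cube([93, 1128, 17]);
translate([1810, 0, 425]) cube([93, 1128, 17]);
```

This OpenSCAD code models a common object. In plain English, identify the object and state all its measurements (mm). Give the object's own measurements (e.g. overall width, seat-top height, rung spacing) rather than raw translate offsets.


A bed frame 2018 mm long (x) by 1128 mm wide (y). Four 73×73 mm corner posts, 445 mm tall, at the corners of the footprint. Four rails of 25 mm thickness and 164 mm height run between adjacent posts with their undersides at z = 261 mm, their outer faces flush with the outside of the frame (the two x-running rails run between the posts' inner faces; the two y-running rails run between the posts' inner faces). 15 slats, each 93 mm wide (x) and 17 mm thick, lie across the top of the two x-running rails, running the full 1128 mm width of the frame in y; along x they sit between the end posts with a 29 mm gap after the −x posts and between neighbouring slats, leaving 42 mm before the +x posts.


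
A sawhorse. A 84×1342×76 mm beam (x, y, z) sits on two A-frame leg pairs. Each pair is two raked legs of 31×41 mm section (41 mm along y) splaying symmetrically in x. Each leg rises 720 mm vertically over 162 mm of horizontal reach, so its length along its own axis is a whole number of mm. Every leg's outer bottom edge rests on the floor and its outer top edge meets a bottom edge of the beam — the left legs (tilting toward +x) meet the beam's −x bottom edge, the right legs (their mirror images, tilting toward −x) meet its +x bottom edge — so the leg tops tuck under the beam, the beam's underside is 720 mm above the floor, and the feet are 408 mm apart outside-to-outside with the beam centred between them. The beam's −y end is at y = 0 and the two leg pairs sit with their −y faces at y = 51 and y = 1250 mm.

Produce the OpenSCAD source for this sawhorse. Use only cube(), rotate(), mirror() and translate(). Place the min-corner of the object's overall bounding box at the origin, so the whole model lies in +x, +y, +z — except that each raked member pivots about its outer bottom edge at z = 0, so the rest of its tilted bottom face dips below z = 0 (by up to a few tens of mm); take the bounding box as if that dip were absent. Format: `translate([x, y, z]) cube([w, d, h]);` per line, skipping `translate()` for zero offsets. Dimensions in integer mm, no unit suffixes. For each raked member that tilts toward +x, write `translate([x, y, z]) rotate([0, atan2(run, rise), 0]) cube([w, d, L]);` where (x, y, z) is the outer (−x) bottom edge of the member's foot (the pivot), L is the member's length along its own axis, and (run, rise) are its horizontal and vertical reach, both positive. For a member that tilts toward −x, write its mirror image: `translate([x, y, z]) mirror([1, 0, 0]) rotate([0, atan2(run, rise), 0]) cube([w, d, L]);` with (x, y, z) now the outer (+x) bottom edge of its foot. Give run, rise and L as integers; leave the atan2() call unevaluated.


// leg length = √(162² + 720²) = 738
// right-leg outer foot x = 2·162 + 84 = 408
// beam min-corner = (162, 0, 720)
translate([162, 0, 720]) cube([84, 1342, 76]);
translate([0, 51, 0]) rotate([0, atan2(162, 720), 0]) cube([31, 41, 738]);
translate([408, 51, 0]) mirror([1, 0, 0]) rotate([0, atan2(162, 720), 0]) cube([31, 41, 738]);
translate([0, 1250, 0]) rotate([0, atan2(162, 720), 0]) cube([31, 41, 738]);
translate([408, 1250, 0]) mirror([1, 0, 0]) rotate([0, atan2(162, 720), 0]) cube([31, 41, 738]);


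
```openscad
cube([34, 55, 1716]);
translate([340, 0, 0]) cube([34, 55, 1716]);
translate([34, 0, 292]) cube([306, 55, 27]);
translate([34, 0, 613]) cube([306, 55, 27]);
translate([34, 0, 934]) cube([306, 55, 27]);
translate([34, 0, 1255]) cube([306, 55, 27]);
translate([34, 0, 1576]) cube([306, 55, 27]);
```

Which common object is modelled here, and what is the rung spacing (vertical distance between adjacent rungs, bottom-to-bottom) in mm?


A ladder. The rung spacing is 321 mm.

Two tall 34×55 posts with 5 short bars between them — a ladder. Adjacent rungs sit at z = 292 and z = 613, so the spacing is 613 − 292 = 321 mm.


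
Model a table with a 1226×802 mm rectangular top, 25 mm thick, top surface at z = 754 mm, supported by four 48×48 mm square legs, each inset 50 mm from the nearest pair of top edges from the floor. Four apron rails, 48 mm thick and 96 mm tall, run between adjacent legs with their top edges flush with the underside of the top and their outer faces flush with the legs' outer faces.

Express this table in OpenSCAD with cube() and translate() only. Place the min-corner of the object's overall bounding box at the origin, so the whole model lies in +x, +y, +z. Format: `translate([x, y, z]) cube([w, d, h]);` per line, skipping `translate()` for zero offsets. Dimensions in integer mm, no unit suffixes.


// leg_h = 754 - 25 = 729
// apron z = 729 - 96 = 633
translate([0, 0, 729]) cube([1226, 802, 25]);
translate([50, 50, 0]) cube([48, 48, 729]);
translate([1128, 50, 0]) cube([48, 48, 729]);
translate([50, 704, 0]) cube([48, 48, 729]);
translate([1128, 704, 0]) cube([48, 48, 729]);
translate([98, 50, 633]) cube([1030, 48, 96]);
translate([98, 704, 633]) cube([1030, 48, 96]);
translate([50, 98, 633]) cube([48, 606, 96]);
translate([1128, 98, 633]) cube([48, 606, 96]);


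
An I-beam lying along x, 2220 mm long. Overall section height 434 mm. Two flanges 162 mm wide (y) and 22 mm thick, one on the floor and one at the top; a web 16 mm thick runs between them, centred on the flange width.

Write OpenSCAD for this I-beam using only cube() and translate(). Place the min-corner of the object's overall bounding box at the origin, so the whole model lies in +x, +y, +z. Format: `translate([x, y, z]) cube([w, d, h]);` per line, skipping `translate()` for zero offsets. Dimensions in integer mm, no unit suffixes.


cube([2220, 162, 22]);
translate([0, 73, 22]) cube([2220, 16, 390]);
translate([0, 0, 412]) cube([2220, 162, 22]);


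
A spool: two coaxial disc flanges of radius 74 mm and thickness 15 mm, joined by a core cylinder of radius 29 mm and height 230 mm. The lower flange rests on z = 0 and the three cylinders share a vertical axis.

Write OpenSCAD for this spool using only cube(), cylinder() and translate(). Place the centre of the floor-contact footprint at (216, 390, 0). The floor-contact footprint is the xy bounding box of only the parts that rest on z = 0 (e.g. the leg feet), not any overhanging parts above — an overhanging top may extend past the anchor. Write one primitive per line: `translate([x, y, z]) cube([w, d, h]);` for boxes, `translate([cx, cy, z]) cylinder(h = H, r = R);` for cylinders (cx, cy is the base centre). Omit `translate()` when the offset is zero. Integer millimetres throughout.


translate([216, 390, 0]) cylinder(h = 15, r = 74);
translate([216, 390, 15]) cylinder(h = 230, r = 29);
translate([216, 390, 245]) cylinder(h = 15, r = 74);


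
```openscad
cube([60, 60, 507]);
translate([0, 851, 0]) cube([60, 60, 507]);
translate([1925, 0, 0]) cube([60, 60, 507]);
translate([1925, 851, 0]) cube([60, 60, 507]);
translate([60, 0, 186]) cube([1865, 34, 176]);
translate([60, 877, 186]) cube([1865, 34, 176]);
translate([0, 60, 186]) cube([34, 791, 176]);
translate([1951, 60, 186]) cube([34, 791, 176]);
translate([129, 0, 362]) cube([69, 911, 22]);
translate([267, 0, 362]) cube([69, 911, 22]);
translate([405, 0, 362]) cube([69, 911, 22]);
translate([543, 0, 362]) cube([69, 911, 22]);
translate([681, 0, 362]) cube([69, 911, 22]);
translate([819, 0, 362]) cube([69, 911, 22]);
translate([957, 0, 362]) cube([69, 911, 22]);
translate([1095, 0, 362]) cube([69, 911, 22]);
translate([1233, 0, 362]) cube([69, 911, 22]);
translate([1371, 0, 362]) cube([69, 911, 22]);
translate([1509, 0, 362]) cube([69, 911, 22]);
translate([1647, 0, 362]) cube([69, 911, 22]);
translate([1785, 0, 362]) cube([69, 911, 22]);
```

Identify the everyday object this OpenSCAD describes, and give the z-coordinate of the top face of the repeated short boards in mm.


A bed frame. The slat-top height is 384 mm.

Four posts, four rails, and a row of slats — a bed frame. Slats sit on the rails at z = 186 + 176 = 362; with slat thickness 22, the top is 384 mm.


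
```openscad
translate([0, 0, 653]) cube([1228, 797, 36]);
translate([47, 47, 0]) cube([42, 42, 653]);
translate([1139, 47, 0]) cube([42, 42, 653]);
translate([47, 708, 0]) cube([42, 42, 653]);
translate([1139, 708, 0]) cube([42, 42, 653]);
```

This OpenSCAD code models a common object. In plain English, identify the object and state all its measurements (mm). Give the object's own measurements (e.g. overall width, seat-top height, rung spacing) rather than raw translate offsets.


A table: top 1228 mm (x) × 797 mm (y), 36 mm thick, upper face at z = 689 mm, on four 42×42 mm square legs, each inset 47 mm from the nearest pair of top edges from z = 0 to the bottom of the top.


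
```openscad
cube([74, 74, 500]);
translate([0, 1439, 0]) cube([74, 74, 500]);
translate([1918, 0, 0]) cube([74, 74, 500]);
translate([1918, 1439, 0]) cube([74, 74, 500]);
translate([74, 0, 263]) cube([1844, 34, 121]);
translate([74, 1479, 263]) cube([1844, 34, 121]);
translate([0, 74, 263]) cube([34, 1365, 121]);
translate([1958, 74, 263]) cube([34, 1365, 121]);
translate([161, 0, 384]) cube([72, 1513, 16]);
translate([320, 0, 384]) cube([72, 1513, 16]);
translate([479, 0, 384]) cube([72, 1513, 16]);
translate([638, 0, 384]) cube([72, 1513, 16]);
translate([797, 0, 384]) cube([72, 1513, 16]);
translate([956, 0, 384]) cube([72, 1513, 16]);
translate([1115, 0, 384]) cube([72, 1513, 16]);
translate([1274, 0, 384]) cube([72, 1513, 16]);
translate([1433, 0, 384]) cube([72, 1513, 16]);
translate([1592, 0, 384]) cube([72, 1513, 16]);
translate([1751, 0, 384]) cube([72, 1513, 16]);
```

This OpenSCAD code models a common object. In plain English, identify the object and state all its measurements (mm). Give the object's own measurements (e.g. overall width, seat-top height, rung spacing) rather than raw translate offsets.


A bed frame 1992 mm long (x) by 1513 mm wide (y). Four 74×74 mm corner posts, 500 mm tall, at the corners of the footprint. Four rails of 34 mm thickness and 121 mm height run between adjacent posts with their undersides at z = 263 mm, their outer faces flush with the outside of the frame (the two x-running rails run between the posts' inner faces; the two y-running rails run between the posts' inner faces). 11 slats, each 72 mm wide (x) and 16 mm thick, lie across the top of the two x-running rails, running the full 1513 mm width of the frame in y; along x they sit between the end posts with a 87 mm gap after the −x posts and between neighbouring slats, leaving 95 mm before the +x posts.


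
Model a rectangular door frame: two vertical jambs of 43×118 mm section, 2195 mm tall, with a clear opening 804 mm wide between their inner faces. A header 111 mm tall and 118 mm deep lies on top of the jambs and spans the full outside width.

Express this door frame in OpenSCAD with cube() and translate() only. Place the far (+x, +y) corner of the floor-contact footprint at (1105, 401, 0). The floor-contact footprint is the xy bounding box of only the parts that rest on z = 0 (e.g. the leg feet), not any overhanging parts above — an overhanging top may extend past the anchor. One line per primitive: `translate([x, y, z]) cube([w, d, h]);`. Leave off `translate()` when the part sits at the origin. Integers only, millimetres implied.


translate([215, 283, 0]) cube([43, 118, 2195]);
translate([1062, 283, 0]) cube([43, 118, 2195]);
translate([215, 283, 2195]) cube([890, 118, 111]);


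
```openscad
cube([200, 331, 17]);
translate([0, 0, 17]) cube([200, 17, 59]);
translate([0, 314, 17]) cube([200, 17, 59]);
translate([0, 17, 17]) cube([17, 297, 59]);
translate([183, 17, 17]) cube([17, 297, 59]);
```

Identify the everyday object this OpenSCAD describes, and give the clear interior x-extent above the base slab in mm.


An open box. The internal width is 166 mm.

A 200×331 base slab with four walls standing on it — an open box. The base is 200 mm wide and the walls are 17 mm thick, so the internal width is 200 − 2 × 17 = 166 mm.


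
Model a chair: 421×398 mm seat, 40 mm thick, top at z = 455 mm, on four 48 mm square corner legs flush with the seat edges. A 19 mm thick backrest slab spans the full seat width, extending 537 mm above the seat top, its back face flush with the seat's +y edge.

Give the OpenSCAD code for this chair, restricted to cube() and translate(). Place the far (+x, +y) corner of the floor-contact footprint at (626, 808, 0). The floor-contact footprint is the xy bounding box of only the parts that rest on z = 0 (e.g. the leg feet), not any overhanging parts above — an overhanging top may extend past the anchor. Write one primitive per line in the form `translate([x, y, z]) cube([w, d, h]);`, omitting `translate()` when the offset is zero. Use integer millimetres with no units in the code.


translate([205, 410, 415]) cube([421, 398, 40]);
translate([205, 410, 0]) cube([48, 48, 415]);
translate([578, 410, 0]) cube([48, 48, 415]);
translate([205, 760, 0]) cube([48, 48, 415]);
translate([578, 760, 0]) cube([48, 48, 415]);
translate([205, 789, 455]) cube([421, 19, 537]);


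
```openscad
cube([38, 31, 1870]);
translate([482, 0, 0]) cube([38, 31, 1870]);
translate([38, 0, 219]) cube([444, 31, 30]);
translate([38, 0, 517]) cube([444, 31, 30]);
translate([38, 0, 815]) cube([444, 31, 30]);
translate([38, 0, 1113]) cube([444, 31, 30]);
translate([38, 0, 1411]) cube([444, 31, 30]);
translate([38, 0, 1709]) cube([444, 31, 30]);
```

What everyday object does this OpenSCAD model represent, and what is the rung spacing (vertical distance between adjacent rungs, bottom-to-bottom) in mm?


A ladder. The rung spacing is 298 mm.

Two tall 38×31 posts with 6 short bars between them — a ladder. Adjacent rungs sit at z = 219 and z = 517, so the spacing is 517 − 219 = 298 mm.


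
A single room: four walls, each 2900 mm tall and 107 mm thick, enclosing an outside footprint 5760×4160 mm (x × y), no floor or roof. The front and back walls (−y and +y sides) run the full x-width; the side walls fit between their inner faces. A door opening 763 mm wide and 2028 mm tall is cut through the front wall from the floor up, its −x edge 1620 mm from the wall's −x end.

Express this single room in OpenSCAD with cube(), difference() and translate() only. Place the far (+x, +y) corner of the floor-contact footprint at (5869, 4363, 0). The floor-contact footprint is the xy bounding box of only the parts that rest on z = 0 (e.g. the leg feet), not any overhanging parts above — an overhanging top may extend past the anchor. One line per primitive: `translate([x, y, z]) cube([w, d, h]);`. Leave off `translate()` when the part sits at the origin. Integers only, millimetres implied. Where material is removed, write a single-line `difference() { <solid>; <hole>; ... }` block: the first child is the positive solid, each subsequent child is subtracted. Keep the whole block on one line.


difference() { translate([109, 203, 0]) cube([5760, 107, 2900]); translate([1729, 203, 0]) cube([763, 107, 2028]); }
translate([109, 4256, 0]) cube([5760, 107, 2900]);
translate([109, 310, 0]) cube([107, 3946, 2900]);
translate([5762, 310, 0]) cube([107, 3946, 2900]);


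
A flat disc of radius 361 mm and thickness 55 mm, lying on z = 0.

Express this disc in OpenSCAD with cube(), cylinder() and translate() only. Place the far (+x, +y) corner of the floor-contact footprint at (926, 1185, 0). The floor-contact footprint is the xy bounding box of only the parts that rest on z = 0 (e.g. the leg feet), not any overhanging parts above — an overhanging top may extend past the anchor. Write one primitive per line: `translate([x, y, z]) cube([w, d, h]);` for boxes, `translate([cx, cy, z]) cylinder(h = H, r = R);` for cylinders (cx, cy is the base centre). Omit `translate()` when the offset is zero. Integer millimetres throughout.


translate([565, 824, 0]) cylinder(h = 55, r = 361);


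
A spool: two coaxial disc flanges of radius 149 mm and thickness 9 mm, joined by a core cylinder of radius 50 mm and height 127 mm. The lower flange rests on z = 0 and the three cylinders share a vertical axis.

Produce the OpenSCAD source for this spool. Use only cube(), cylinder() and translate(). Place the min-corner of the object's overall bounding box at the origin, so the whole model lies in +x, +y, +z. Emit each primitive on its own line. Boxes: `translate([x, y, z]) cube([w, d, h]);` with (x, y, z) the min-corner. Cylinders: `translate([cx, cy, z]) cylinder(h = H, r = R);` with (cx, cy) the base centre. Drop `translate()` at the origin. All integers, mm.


translate([149, 149, 0]) cylinder(h = 9, r = 149);
translate([149, 149, 9]) cylinder(h = 127, r = 50);
translate([149, 149, 136]) cylinder(h = 9, r = 149);


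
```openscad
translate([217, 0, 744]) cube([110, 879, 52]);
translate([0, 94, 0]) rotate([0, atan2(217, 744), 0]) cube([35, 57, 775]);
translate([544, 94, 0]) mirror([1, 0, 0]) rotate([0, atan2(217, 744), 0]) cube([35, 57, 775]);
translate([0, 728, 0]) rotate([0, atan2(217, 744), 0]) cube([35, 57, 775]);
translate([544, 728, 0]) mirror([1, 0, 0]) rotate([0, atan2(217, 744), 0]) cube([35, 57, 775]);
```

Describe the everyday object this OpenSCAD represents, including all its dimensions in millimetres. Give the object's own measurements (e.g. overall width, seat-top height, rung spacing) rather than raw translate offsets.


A sawhorse. A 110×879×52 mm beam (x, y, z) sits on two A-frame leg pairs. Each pair is two raked legs of 35×57 mm section (57 mm along y) splaying symmetrically in x. Each leg rises 744 mm vertically over 217 mm of horizontal reach and is 775 mm long along its own axis. Every leg's outer bottom edge rests on the floor and its outer top edge meets a bottom edge of the beam — the left legs (tilting toward +x) meet the beam's −x bottom edge, the right legs (their mirror images, tilting toward −x) meet its +x bottom edge — so the leg tops tuck under the beam, the beam's underside is 744 mm above the floor, and the feet are 544 mm apart outside-to-outside with the beam centred between them. The two leg pairs are set in 94 mm from either end of the beam.
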